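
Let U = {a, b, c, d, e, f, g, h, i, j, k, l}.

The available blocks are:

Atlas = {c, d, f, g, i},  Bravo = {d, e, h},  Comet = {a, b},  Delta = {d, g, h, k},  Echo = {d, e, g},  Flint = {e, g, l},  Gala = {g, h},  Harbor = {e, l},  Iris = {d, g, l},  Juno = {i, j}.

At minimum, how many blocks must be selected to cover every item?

5

Atlas, Comet, Delta, Flint, and Juno cover everything between them: the union {a, b, c, d, e, f, g, h, i, j, k, l} is all of U.
Only Atlas contains c, so Atlas is forced; the remaining 7 items need at least 4 more blocks (each remaining block adds at most 2) — so at least 5 blocks are needed, and 5 is optimal.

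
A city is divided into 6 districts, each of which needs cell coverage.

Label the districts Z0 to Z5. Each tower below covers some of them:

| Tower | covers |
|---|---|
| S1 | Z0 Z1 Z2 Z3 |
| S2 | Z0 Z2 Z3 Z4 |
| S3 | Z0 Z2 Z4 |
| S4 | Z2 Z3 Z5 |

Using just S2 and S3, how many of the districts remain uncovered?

2

Union of S2, S3 = {Z0, Z2, Z3, Z4}.
Not covered: Z1, Z5 — 2 districts.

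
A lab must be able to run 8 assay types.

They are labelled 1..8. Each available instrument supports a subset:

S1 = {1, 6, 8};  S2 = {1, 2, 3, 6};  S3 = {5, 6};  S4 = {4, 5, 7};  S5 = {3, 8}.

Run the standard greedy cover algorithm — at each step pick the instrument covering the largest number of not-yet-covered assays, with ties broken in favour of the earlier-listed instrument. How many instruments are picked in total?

Greedy: pick S2 (covers 4 new) → pick S4 (covers 3 new) → pick S1 (covers 1 new). Total picks: 3.

3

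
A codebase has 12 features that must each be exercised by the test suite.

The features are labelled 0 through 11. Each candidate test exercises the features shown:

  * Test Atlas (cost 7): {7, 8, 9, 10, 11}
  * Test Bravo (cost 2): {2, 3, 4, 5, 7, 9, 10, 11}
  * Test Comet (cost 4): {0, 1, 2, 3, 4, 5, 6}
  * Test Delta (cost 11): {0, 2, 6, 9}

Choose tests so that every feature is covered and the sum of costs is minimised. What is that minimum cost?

Atlas, Comet together cover every feature (Atlas ∪ Comet = {0, 1, 2, 3, 4, 5, 6, 7, 8, 9, 10, 11}); total cost 7 + 4 = 11.
The greedy pick Bravo, Comet, Atlas costs 13; no covering selection beats 11.

11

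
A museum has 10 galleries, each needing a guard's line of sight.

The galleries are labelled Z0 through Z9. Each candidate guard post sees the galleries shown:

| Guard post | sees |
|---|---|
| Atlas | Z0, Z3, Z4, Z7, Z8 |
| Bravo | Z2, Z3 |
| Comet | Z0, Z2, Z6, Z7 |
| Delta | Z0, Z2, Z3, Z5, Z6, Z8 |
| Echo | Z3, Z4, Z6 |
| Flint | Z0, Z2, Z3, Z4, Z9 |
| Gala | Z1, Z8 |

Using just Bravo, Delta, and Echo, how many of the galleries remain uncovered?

3

Union of Bravo, Delta, Echo = {Z0, Z2, Z3, Z4, Z5, Z6, Z8}.
Not covered: Z1, Z7, Z9 — 3 galleries.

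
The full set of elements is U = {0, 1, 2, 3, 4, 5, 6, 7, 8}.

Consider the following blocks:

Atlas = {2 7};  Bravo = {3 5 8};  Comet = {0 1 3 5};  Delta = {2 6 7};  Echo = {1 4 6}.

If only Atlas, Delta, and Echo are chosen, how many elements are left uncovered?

Union of Atlas, Delta, Echo = {1, 2, 4, 6, 7}.
Not covered: 0, 3, 5, 8 — 4 elements.

4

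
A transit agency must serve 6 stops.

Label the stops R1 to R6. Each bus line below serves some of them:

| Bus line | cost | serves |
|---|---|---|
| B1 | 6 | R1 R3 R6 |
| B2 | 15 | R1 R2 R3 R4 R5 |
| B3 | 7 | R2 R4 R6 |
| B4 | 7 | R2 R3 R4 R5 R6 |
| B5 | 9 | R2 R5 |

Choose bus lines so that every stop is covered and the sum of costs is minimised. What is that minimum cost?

13

B1, B4 together cover every stop (B1 ∪ B4 = {R1, R2, R3, R4, R5, R6}); total cost 6 + 7 = 13.
No covering selection has total cost below 13.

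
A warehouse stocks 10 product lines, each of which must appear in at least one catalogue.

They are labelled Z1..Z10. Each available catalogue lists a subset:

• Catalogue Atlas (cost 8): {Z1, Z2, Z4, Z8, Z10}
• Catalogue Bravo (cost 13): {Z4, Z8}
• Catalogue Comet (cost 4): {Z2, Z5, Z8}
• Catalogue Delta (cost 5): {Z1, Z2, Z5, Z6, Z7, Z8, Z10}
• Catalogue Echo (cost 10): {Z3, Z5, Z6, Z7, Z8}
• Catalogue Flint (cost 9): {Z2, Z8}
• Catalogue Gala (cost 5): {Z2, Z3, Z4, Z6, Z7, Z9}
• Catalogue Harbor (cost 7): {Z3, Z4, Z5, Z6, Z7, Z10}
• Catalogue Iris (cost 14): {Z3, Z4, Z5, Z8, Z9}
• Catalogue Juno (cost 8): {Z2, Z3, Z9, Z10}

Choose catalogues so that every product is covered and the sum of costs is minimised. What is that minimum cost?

10

Delta, Gala together cover every product (Delta ∪ Gala = {Z1, Z2, Z3, Z4, Z5, Z6, Z7, Z8, Z9, Z10}); total cost 5 + 5 = 10.
No covering selection has total cost below 10.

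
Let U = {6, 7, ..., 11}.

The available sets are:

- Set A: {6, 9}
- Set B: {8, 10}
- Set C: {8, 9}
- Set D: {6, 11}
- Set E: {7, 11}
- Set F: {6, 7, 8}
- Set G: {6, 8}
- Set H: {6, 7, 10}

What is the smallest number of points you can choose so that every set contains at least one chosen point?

Take T = {6, 7, 8}. Each listed set contains at least one of these, so T is a hitting set of size 3.
The sets A, B, E are pairwise disjoint, so any hitting set needs a separate point for each — at least 3. Hence 3 is optimal.

3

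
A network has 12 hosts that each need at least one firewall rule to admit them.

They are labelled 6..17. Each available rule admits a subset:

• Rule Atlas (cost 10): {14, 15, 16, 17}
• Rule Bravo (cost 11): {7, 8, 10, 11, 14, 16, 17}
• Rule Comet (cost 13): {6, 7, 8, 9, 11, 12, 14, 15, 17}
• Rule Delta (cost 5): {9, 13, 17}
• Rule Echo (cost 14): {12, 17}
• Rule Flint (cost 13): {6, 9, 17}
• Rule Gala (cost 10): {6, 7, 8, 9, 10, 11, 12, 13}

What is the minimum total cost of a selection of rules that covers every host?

Atlas, Gala together cover every host (Atlas ∪ Gala = {6, 7, 8, 9, 10, 11, 12, 13, 14, 15, 16, 17}); total cost 10 + 10 = 20.
No covering selection has total cost below 20.

20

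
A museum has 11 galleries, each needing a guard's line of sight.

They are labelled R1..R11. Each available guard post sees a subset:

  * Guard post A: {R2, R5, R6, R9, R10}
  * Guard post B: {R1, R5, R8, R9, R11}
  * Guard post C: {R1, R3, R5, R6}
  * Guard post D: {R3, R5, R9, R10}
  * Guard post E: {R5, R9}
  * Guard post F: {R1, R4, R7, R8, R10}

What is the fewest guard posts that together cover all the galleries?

Take {A, B, C, F}. Their union is {R1, R2, R3, R4, R5, R6, R7, R8, R9, R10, R11}, which is all 11 galleries.
No 3 of the 6 guard posts cover everything (all 20 combinations miss at least one gallery), so 4 is optimal.

4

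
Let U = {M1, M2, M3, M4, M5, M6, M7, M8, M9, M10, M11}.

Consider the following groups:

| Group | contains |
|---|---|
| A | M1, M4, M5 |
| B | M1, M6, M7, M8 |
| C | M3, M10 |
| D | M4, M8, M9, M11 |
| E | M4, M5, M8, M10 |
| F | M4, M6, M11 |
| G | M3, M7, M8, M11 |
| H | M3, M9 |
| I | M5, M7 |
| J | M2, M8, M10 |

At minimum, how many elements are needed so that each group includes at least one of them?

T = {M2, M3, M4, M7} meets every group (each contains at least one member of T), and |T| = 4.
The groups F, H, I, J are pairwise disjoint, so any hitting set needs a separate element for each — at least 4. Hence 4 is optimal.

4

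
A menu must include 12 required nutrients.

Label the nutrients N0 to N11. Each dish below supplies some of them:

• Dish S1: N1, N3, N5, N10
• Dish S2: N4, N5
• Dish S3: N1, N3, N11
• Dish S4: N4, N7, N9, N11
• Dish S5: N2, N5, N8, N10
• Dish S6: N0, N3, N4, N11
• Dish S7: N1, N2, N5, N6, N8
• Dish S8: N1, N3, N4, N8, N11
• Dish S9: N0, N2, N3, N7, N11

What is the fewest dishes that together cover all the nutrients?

4

Take {S4, S5, S6, S7}. Their union is {N0, N1, N2, N3, N4, N5, N6, N7, N8, N9, N10, N11}, which is all 12 nutrients.
No 3 of the 9 dishes cover everything (all 84 combinations miss at least one nutrient), so 4 is optimal.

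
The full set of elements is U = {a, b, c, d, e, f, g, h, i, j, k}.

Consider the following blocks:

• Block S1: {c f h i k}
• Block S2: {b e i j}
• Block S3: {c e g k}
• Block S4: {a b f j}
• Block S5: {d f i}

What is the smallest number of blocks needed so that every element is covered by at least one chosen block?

4

S1 and S3 and S4 and S5 together: S1 ∪ S3 ∪ S4 ∪ S5 = {a, b, c, d, e, f, g, h, i, j, k} — every element is covered.
No 3 of the 5 blocks cover everything (all 10 combinations miss at least one element), so 4 is optimal.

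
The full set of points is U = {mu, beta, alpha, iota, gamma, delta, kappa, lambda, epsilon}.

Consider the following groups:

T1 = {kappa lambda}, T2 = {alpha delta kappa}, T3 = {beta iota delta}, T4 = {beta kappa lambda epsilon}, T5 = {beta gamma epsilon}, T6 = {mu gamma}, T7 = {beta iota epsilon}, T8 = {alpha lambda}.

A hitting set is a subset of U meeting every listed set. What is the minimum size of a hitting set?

The 4 points {mu, beta, kappa, lambda} hit every group.
No choice of 3 points meets every group, so 4 is the minimum.

4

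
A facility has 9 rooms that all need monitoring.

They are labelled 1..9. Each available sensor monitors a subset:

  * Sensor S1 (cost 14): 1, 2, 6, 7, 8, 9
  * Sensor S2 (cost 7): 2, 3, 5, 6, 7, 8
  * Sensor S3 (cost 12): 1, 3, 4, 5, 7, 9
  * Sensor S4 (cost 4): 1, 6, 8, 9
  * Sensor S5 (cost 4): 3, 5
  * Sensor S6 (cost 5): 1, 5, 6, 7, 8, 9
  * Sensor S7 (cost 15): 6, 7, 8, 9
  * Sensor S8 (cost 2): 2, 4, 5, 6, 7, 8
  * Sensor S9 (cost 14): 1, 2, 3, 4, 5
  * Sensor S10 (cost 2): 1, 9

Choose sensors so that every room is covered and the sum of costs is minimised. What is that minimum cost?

8

S5, S8, S10 together cover every room (S5 ∪ S8 ∪ S10 = {1, 2, 3, 4, 5, 6, 7, 8, 9}); total cost 4 + 2 + 2 = 8.
No covering selection has total cost below 8.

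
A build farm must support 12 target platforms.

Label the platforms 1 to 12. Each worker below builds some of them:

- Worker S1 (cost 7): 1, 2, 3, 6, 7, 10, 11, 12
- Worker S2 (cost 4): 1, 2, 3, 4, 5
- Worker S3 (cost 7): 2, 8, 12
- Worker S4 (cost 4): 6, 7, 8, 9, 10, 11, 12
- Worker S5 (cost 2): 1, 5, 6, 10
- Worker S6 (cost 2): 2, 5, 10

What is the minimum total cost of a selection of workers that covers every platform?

8

S2, S4 together cover every platform (S2 ∪ S4 = {1, 2, 3, 4, 5, 6, 7, 8, 9, 10, 11, 12}); total cost 4 + 4 = 8.
The greedy pick S5, S4, S2 costs 10; no covering selection beats 8.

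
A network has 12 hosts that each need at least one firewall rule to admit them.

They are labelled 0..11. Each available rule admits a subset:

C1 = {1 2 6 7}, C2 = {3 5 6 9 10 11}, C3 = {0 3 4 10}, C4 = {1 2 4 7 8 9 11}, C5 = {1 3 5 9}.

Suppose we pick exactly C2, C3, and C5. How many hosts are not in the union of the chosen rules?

Union of C2, C3, C5 = {0, 1, 3, 4, 5, 6, 9, 10, 11}.
Not covered: 2, 7, 8 — 3 hosts.

3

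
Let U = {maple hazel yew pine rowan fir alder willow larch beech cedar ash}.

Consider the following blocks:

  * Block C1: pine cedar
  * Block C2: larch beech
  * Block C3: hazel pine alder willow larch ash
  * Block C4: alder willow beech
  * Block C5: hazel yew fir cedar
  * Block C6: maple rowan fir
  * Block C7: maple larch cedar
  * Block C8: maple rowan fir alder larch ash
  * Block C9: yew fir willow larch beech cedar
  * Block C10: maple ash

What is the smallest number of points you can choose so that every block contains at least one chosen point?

4

The 4 points {maple, pine, beech, cedar} hit every block.
No choice of 3 points meets every block, so 4 is the minimum.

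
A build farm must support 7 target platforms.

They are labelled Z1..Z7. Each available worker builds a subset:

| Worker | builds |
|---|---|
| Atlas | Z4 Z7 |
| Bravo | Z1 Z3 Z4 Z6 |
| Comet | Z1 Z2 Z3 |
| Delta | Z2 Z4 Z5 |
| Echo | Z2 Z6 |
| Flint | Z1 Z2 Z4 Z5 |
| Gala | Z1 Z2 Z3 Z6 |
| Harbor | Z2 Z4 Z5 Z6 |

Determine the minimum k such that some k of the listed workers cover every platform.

Take {Atlas, Gala, Harbor}. Their union is {Z1, Z2, Z3, Z4, Z5, Z6, Z7}, which is all 7 platforms.
Only Atlas contains Z7, so Atlas is forced; the remaining 5 platforms need at least 2 more workers (each remaining worker adds at most 4) — so at least 3 workers are needed, and 3 is optimal.

3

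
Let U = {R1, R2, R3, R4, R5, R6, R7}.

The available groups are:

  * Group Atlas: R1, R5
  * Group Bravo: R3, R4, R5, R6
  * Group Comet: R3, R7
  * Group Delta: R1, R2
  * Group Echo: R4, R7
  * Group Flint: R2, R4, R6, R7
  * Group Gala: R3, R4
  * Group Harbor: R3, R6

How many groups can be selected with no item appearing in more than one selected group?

Delta, Echo, Harbor are pairwise disjoint (Delta={R1,R2}; Echo={R4,R7}; Harbor={R3,R6}).
Every remaining group overlaps one of these, and no 4 of the listed groups are pairwise disjoint, so 3 is the maximum.

3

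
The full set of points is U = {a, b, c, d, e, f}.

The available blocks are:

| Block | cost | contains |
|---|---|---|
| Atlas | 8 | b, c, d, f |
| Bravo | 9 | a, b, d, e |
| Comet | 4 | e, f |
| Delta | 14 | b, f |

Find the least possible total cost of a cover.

17

Atlas, Bravo together cover every point (Atlas ∪ Bravo = {a, b, c, d, e, f}); total cost 8 + 9 = 17.
The greedy pick Atlas, Comet, Bravo costs 21; no covering selection beats 17.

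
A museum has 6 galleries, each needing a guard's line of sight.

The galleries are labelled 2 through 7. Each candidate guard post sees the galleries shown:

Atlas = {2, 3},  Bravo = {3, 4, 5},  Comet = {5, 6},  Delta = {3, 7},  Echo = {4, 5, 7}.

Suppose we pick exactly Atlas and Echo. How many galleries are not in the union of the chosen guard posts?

Union of Atlas, Echo = {2, 3, 4, 5, 7}.
Not covered: 6 — 1 gallery.

1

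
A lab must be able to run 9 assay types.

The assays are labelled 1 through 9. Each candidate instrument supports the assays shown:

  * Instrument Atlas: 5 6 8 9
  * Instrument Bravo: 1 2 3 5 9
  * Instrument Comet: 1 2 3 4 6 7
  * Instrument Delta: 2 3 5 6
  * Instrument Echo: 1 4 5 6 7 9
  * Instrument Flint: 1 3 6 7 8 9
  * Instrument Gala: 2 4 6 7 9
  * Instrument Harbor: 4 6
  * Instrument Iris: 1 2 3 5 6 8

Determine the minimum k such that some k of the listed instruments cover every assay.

2

Echo and Iris together: Echo ∪ Iris = {1, 2, 3, 4, 5, 6, 7, 8, 9} — every assay is covered.
No single instrument has all 9 assays (the largest, Comet, has 6), so 2 is optimal.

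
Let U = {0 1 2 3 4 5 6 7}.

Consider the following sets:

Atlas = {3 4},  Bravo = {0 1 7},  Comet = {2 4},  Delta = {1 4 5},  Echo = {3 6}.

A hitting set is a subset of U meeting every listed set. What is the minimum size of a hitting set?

Take H = {3, 4, 7}. Each listed set contains at least one of these, so H is a hitting set of size 3.
The sets Bravo, Comet, Echo are pairwise disjoint, so any hitting set needs a separate element for each — at least 3. Hence 3 is optimal.

3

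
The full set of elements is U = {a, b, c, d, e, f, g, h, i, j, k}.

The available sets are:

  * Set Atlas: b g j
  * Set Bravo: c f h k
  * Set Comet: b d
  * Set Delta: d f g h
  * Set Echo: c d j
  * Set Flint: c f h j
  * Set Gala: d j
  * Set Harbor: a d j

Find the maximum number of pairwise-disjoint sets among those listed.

Bravo, Comet are pairwise disjoint (Bravo={c,f,h,k}; Comet={b,d}).
Every remaining set overlaps one of these, and no 3 of the listed sets are pairwise disjoint, so 2 is the maximum.

2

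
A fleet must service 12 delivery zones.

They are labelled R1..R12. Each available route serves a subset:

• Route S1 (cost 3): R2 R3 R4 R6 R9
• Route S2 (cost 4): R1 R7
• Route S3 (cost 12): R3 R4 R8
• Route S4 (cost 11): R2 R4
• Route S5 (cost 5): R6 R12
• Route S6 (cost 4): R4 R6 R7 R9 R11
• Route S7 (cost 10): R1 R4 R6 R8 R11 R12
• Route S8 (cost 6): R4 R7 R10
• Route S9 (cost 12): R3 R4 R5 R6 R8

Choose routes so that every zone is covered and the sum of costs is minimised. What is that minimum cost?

31

S1, S7, S8, S9 together cover every zone (S1 ∪ S7 ∪ S8 ∪ S9 = {R1, R2, R3, R4, R5, R6, R7, R8, R9, R10, R11, R12}); total cost 3 + 10 + 6 + 12 = 31.
The greedy pick S1, S2, S7, S8, S9 costs 35; no covering selection beats 31.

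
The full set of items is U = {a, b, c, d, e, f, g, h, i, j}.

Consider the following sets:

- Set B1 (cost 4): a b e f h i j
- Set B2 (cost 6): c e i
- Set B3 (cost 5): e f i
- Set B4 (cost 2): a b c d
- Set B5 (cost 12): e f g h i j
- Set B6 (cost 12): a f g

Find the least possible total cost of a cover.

14

B4, B5 together cover every item (B4 ∪ B5 = {a, b, c, d, e, f, g, h, i, j}); total cost 2 + 12 = 14.
The greedy pick B4, B1, B5 costs 18; no covering selection beats 14.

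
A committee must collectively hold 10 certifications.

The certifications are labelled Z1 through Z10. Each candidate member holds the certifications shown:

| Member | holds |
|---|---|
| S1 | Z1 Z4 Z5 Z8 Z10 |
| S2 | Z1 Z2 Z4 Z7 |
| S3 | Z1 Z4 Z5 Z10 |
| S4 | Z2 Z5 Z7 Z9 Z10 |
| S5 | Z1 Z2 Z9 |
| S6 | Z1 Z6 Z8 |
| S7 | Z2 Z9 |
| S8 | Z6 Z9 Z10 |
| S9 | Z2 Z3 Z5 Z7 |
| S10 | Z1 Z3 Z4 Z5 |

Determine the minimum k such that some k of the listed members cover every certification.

Take {S4, S6, S10}. Their union is {Z1, Z2, Z3, Z4, Z5, Z6, Z7, Z8, Z9, Z10}, which is all 10 certifications.
No 2 of the 10 members cover everything (all 45 combinations miss at least one certification), so 3 is optimal.

3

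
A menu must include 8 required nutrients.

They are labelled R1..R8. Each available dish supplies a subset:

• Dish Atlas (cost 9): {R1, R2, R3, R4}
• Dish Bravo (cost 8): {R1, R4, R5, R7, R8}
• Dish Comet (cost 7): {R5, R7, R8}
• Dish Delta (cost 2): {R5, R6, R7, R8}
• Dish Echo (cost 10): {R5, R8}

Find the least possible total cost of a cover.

11

Atlas, Delta together cover every nutrient (Atlas ∪ Delta = {R1, R2, R3, R4, R5, R6, R7, R8}); total cost 9 + 2 = 11.
No covering selection has total cost below 11.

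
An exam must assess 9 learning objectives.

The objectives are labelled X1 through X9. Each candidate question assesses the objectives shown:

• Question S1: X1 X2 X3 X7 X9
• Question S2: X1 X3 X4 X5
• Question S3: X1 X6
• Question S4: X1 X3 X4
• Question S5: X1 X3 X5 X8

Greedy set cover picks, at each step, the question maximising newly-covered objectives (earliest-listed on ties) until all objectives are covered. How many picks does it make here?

Greedy: pick S1 (covers 5 new) → pick S2 (covers 2 new) → pick S3 (covers 1 new) → pick S5 (covers 1 new). Total picks: 4.

4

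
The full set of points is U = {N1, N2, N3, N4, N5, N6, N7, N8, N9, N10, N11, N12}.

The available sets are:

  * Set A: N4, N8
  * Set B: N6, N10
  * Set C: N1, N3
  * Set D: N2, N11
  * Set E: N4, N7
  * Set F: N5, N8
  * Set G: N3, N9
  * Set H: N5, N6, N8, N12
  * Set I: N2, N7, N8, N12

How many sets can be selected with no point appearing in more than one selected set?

5

B, C, D, E, F are pairwise disjoint (B={N6,N10}; C={N1,N3}; D={N2,N11}; E={N4,N7}; F={N5,N8}).
Every remaining set overlaps one of these, and no 6 of the listed sets are pairwise disjoint, so 5 is the maximum.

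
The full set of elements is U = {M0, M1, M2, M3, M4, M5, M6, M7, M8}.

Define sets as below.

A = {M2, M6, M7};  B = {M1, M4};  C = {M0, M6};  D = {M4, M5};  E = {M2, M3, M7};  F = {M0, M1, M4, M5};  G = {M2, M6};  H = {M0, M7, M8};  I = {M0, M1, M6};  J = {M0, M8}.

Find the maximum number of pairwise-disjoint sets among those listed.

3

B, G, J are pairwise disjoint (B={M1,M4}; G={M2,M6}; J={M0,M8}).
Every remaining set overlaps one of these, and no 4 of the listed sets are pairwise disjoint, so 3 is the maximum.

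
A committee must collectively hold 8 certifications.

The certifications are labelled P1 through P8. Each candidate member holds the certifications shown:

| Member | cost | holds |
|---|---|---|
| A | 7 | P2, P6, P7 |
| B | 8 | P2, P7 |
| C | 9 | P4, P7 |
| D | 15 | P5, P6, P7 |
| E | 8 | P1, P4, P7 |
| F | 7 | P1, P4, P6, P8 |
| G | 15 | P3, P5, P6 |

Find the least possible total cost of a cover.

29

A, F, G together cover every certification (A ∪ F ∪ G = {P1, P2, P3, P4, P5, P6, P7, P8}); total cost 7 + 7 + 15 = 29.
No covering selection has total cost below 29.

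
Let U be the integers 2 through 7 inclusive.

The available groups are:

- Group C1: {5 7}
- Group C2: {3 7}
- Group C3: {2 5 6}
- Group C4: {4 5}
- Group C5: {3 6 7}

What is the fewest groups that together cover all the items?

Take {C3, C4, C5}. Their union is {2, 3, 4, 5, 6, 7}, which is all 6 items.
Only C3 contains 2, so C3 is forced; the remaining 3 items need at least 2 more groups (each remaining group adds at most 2) — so at least 3 groups are needed, and 3 is optimal.

3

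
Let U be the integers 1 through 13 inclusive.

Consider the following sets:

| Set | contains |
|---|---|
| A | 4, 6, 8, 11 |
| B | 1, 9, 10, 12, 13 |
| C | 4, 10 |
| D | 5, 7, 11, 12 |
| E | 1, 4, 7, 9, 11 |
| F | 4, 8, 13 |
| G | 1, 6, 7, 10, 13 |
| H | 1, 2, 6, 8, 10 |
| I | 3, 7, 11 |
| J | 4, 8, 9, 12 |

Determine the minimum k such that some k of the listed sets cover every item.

5

B and C and D and H and I together: B ∪ C ∪ D ∪ H ∪ I = {1, 2, 3, 4, 5, 6, 7, 8, 9, 10, 11, 12, 13} — every item is covered.
No 4 of the 10 sets cover everything (all 210 combinations miss at least one item), so 5 is optimal.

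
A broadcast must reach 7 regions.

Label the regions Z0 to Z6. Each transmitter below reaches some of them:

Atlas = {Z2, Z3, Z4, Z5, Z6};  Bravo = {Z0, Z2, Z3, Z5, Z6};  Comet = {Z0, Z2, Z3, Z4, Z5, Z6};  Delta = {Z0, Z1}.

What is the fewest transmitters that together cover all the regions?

2

Take {Atlas, Delta}. Their union is {Z0, Z1, Z2, Z3, Z4, Z5, Z6}, which is all 7 regions.
No single transmitter has all 7 regions (the largest, Comet, has 6), so 2 is optimal.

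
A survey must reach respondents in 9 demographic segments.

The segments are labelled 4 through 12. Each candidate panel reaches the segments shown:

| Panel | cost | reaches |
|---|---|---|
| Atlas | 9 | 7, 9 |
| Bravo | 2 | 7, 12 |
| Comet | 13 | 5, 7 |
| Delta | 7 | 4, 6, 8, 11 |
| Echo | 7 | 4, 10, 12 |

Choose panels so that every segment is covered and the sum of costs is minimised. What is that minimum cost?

36

Atlas, Comet, Delta, Echo together cover every segment (Atlas ∪ Comet ∪ Delta ∪ Echo = {4, 5, 6, 7, 8, 9, 10, 11, 12}); total cost 9 + 13 + 7 + 7 = 36.
The greedy pick Bravo, Delta, Echo, Atlas, Comet costs 38; no covering selection beats 36.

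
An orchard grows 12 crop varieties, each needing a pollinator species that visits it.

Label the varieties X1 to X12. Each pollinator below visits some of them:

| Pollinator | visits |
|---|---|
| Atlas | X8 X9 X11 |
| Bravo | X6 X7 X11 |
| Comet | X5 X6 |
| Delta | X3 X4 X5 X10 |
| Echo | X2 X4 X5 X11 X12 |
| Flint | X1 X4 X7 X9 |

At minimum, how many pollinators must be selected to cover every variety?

5

Take {Atlas, Bravo, Delta, Echo, Flint}. Their union is {X1, X2, X3, X4, X5, X6, X7, X8, X9, X10, X11, X12}, which is all 12 varieties.
No 4 of the 6 pollinators cover everything (all 15 combinations miss at least one variety), so 5 is optimal.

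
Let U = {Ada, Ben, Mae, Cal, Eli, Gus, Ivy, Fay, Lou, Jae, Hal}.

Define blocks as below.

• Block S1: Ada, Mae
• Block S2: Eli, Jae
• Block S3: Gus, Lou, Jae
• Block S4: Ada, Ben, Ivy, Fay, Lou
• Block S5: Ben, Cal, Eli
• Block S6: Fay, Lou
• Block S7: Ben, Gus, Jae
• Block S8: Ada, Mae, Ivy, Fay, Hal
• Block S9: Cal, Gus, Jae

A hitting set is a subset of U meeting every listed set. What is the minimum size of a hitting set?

4

H = {Ben, Mae, Lou, Jae} meets every block (each contains at least one member of H), and |H| = 4.
No choice of 3 points meets every block, so 4 is the minimum.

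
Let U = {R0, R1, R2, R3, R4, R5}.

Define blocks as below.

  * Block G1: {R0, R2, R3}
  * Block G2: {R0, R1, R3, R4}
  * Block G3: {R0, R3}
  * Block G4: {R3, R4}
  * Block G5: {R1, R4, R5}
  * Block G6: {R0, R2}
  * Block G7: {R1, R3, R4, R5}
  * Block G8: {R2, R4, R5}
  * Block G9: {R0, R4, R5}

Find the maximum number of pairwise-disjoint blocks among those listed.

2

G4, G6 are pairwise disjoint (G4={R3,R4}; G6={R0,R2}).
Every remaining block overlaps one of these, and no 3 of the listed blocks are pairwise disjoint, so 2 is the maximum.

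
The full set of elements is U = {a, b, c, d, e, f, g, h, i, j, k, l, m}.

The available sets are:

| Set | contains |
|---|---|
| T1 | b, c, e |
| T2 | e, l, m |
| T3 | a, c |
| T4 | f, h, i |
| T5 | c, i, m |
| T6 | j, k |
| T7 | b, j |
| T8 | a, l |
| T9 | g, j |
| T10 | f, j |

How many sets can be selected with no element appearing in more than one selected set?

T1, T4, T6, T8 are pairwise disjoint (T1={b,c,e}; T4={f,h,i}; T6={j,k}; T8={a,l}).
Every remaining set overlaps one of these, and no 5 of the listed sets are pairwise disjoint, so 4 is the maximum.

4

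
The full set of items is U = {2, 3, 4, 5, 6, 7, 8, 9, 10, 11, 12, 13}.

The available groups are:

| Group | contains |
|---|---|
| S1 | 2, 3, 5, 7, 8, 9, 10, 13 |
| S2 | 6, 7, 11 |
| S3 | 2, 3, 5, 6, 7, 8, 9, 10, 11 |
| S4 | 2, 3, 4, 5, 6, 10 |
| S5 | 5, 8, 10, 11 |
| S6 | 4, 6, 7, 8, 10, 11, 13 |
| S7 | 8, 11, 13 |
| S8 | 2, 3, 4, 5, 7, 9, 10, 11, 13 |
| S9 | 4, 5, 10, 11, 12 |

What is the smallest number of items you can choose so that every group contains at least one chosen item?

Take H = {10, 11}. Each listed group contains at least one of these, so H is a hitting set of size 2.
The groups S4, S7 are pairwise disjoint, so any hitting set needs a separate item for each — at least 2. Hence 2 is optimal.

2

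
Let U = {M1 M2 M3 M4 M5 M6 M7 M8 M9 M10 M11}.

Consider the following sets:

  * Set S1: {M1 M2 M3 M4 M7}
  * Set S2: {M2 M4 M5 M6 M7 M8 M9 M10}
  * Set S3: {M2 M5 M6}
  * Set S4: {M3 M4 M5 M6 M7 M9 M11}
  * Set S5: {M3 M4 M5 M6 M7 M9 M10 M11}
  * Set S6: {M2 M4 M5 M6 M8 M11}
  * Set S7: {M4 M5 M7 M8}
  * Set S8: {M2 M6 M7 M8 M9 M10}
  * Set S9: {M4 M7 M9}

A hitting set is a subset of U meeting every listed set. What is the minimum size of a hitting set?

2

The 2 items {M2, M7} hit every set.
The sets S3, S9 are pairwise disjoint, so any hitting set needs a separate item for each — at least 2. Hence 2 is optimal.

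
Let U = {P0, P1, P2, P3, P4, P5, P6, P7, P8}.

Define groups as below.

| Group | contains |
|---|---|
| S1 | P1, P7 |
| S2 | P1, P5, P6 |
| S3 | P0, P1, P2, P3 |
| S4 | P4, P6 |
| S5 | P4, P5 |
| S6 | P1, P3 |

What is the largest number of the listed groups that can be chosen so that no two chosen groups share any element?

2

S1, S5 are pairwise disjoint (S1={P1,P7}; S5={P4,P5}).
Every remaining group overlaps one of these, and no 3 of the listed groups are pairwise disjoint, so 2 is the maximum.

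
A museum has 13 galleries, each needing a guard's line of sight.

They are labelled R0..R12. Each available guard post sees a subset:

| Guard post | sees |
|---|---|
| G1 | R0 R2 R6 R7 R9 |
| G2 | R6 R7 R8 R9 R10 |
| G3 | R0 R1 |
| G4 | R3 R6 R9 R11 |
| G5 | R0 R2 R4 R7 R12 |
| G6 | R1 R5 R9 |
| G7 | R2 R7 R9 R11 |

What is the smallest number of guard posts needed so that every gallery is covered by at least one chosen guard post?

G2 and G4 and G5 and G6 together: G2 ∪ G4 ∪ G5 ∪ G6 = {R0, R1, R2, R3, R4, R5, R6, R7, R8, R9, R10, R11, R12} — every gallery is covered.
No 3 of the 7 guard posts cover everything (all 35 combinations miss at least one gallery), so 4 is optimal.

4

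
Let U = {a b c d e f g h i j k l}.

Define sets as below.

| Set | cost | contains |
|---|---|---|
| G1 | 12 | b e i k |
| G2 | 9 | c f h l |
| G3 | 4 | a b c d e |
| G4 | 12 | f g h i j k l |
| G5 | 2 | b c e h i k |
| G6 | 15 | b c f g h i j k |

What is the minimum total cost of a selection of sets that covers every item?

16

G3, G4 together cover every item (G3 ∪ G4 = {a, b, c, d, e, f, g, h, i, j, k, l}); total cost 4 + 12 = 16.
The greedy pick G5, G3, G4 costs 18; no covering selection beats 16.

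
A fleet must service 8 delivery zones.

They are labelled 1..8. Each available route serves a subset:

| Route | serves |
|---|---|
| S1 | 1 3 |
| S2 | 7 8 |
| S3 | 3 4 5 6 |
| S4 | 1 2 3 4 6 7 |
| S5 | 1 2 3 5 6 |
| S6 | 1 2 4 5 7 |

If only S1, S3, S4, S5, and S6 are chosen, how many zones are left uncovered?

Union of S1, S3, S4, S5, S6 = {1, 2, 3, 4, 5, 6, 7}.
Not covered: 8 — 1 zone.

1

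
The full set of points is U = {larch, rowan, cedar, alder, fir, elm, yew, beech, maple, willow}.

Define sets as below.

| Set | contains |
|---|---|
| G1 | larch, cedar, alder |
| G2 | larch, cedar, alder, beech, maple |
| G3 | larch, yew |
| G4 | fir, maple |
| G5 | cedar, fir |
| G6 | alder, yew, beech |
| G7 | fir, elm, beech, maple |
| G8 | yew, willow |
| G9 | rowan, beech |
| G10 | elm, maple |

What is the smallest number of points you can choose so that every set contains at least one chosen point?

The 4 points {cedar, yew, beech, maple} hit every set.
The sets G1, G4, G8, G9 are pairwise disjoint, so any hitting set needs a separate point for each — at least 4. Hence 4 is optimal.

4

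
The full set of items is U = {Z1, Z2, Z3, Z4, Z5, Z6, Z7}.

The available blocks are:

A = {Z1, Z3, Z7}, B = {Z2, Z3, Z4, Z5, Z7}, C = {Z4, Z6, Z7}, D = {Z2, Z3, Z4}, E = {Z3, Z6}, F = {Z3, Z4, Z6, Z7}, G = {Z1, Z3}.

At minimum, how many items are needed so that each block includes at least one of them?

H = {Z3, Z6} meets every block (each contains at least one member of H), and |H| = 2.
The blocks C, G are pairwise disjoint, so any hitting set needs a separate item for each — at least 2. Hence 2 is optimal.

2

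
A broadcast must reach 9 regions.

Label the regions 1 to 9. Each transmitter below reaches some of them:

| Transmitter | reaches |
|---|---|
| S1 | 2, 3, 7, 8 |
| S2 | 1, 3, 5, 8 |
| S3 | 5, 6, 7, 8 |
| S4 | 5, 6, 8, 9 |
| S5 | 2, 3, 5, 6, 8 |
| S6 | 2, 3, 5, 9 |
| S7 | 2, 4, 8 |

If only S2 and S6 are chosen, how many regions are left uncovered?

3

Union of S2, S6 = {1, 2, 3, 5, 8, 9}.
Not covered: 4, 6, 7 — 3 regions.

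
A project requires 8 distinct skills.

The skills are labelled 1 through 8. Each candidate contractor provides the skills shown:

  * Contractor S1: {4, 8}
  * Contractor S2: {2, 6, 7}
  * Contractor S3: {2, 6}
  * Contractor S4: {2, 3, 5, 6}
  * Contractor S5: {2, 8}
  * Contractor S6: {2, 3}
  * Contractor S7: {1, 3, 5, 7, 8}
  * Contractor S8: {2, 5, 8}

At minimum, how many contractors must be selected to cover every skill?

Take {S1, S4, S7}. Their union is {1, 2, 3, 4, 5, 6, 7, 8}, which is all 8 skills.
Only S7 contains 1, so S7 is forced; the remaining 3 skills need at least 2 more contractors (each remaining contractor adds at most 2) — so at least 3 contractors are needed, and 3 is optimal.

3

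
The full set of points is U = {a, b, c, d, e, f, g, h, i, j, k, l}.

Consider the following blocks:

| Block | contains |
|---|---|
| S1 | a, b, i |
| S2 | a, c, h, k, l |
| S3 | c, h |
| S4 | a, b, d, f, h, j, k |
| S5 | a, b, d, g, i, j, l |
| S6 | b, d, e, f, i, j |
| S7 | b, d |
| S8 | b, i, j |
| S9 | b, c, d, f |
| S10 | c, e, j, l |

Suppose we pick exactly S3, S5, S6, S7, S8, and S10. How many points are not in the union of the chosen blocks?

1

Union of S3, S5, S6, S7, S8, S10 = {a, b, c, d, e, f, g, h, i, j, l}.
Not covered: k — 1 point.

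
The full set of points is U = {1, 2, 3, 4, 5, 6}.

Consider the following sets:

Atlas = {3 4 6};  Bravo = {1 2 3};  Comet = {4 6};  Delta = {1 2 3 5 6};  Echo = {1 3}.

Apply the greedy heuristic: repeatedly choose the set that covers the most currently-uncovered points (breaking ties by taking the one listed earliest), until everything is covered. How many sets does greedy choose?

2

Greedy: pick Delta (covers 5 new) → pick Atlas (covers 1 new). Total picks: 2.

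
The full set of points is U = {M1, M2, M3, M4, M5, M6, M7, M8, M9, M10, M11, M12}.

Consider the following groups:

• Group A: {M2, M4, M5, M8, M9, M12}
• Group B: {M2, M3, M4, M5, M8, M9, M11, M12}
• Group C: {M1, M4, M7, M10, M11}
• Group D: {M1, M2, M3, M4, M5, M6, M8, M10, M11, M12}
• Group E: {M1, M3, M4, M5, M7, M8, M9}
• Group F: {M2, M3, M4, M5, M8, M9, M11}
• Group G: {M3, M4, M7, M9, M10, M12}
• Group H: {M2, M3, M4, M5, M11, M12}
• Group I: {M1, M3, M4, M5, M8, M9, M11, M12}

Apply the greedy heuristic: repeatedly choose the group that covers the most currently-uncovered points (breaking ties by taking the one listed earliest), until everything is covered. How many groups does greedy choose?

2

Greedy: pick D (covers 10 new) → pick E (covers 2 new). Total picks: 2.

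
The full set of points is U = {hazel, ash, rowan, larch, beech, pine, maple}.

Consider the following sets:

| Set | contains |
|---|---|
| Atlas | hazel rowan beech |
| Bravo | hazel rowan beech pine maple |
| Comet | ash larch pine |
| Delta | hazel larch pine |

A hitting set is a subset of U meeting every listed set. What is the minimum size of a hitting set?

The 2 points {hazel, ash} hit every set.
The sets Atlas, Comet are pairwise disjoint, so any hitting set needs a separate point for each — at least 2. Hence 2 is optimal.

2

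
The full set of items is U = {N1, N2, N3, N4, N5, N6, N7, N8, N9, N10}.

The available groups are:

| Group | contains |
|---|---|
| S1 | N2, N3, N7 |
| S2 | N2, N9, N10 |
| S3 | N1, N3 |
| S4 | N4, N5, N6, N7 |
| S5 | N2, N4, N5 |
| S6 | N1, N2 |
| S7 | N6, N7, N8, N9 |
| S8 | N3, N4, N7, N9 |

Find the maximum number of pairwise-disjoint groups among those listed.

3

S3, S5, S7 are pairwise disjoint (S3={N1,N3}; S5={N2,N4,N5}; S7={N6,N7,N8,N9}).
Every remaining group overlaps one of these, and no 4 of the listed groups are pairwise disjoint, so 3 is the maximum.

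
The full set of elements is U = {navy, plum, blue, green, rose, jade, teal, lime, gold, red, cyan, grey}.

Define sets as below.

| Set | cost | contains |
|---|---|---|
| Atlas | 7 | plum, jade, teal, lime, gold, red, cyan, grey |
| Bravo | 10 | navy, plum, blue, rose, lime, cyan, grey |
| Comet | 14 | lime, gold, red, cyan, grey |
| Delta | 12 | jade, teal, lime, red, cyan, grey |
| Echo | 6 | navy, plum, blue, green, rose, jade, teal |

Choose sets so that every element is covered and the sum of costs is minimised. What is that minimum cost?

Atlas, Echo together cover every element (Atlas ∪ Echo = {navy, plum, blue, green, rose, jade, teal, lime, gold, red, cyan, grey}); total cost 7 + 6 = 13.
No covering selection has total cost below 13.

13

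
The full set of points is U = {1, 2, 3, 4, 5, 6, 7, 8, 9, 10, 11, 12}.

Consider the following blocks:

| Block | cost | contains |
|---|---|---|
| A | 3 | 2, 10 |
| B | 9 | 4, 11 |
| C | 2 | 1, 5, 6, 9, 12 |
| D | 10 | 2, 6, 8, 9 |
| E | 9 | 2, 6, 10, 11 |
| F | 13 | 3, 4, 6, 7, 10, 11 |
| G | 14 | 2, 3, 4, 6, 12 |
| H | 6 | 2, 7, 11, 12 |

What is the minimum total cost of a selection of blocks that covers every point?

C, D, F together cover every point (C ∪ D ∪ F = {1, 2, 3, 4, 5, 6, 7, 8, 9, 10, 11, 12}); total cost 2 + 10 + 13 = 25.
The greedy pick C, A, H, F, D costs 34; no covering selection beats 25.

25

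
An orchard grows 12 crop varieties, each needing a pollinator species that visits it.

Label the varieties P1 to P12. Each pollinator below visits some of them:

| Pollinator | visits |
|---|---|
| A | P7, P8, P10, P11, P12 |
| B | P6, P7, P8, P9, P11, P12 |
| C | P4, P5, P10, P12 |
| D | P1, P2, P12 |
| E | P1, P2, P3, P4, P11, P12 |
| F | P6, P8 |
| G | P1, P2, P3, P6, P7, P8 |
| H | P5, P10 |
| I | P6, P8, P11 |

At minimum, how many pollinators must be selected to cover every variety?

3

Take {B, C, E}. Their union is {P1, P2, P3, P4, P5, P6, P7, P8, P9, P10, P11, P12}, which is all 12 varieties.
Only B contains P9, so B is forced; the remaining 6 varieties need at least 2 more pollinators (each remaining pollinator adds at most 4) — so at least 3 pollinators are needed, and 3 is optimal.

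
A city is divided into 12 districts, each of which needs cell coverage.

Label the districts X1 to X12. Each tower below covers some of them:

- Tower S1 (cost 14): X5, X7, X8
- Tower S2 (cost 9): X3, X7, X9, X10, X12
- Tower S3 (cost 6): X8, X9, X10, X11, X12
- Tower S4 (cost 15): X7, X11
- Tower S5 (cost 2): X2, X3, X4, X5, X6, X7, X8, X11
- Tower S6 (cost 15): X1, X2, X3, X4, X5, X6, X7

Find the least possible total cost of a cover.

21

S3, S6 together cover every district (S3 ∪ S6 = {X1, X2, X3, X4, X5, X6, X7, X8, X9, X10, X11, X12}); total cost 6 + 15 = 21.
The greedy pick S5, S3, S6 costs 23; no covering selection beats 21.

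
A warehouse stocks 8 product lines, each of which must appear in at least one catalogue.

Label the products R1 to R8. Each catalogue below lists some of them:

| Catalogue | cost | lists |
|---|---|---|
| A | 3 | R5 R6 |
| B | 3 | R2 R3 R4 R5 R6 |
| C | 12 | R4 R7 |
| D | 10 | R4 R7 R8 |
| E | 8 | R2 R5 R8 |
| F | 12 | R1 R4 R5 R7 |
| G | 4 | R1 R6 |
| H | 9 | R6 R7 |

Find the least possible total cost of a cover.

17

B, D, G together cover every product (B ∪ D ∪ G = {R1, R2, R3, R4, R5, R6, R7, R8}); total cost 3 + 10 + 4 = 17.
No covering selection has total cost below 17.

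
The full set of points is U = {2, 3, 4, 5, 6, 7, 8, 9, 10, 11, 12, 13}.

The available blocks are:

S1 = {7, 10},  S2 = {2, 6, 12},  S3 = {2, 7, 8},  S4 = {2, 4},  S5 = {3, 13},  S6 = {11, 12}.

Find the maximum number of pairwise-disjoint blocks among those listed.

4

S1, S4, S5, S6 are pairwise disjoint (S1={7,10}; S4={2,4}; S5={3,13}; S6={11,12}).
Every remaining block overlaps one of these, and no 5 of the listed blocks are pairwise disjoint, so 4 is the maximum.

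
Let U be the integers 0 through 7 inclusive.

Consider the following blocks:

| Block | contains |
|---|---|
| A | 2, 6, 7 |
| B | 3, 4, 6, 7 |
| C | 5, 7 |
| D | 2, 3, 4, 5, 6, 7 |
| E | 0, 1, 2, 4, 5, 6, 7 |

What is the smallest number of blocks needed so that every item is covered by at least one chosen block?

2

Take {B, E}. Their union is {0, 1, 2, 3, 4, 5, 6, 7}, which is all 8 items.
No single block has all 8 items (the largest, E, has 7), so 2 is optimal.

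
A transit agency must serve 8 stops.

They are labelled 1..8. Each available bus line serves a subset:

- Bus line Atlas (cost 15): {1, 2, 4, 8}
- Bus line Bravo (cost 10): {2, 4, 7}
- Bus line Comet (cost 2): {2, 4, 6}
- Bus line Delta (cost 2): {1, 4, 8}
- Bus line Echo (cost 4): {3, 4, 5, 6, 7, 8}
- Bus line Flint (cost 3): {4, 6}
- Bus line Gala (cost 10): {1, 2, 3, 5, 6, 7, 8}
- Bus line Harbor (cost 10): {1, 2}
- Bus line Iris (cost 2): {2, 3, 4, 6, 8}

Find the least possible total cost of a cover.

8

Delta, Echo, Iris together cover every stop (Delta ∪ Echo ∪ Iris = {1, 2, 3, 4, 5, 6, 7, 8}); total cost 2 + 4 + 2 = 8.
No covering selection has total cost below 8.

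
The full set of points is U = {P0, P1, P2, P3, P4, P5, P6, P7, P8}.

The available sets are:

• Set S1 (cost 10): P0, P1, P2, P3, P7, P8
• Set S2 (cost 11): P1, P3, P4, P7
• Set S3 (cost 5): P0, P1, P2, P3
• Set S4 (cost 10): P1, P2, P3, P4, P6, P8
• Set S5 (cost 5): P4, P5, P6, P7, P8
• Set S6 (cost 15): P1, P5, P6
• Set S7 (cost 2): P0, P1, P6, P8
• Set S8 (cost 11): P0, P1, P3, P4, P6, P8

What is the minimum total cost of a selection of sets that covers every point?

10

S3, S5 together cover every point (S3 ∪ S5 = {P0, P1, P2, P3, P4, P5, P6, P7, P8}); total cost 5 + 5 = 10.
The greedy pick S7, S5, S3 costs 12; no covering selection beats 10.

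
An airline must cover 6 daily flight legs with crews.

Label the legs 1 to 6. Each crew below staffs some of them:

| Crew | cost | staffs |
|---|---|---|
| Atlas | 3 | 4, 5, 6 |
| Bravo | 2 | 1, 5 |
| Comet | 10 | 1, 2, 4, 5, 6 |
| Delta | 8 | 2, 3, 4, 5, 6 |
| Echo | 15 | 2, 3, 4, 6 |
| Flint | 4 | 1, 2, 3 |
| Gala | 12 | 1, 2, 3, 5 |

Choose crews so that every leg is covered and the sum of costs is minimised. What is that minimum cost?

7

Atlas, Flint together cover every leg (Atlas ∪ Flint = {1, 2, 3, 4, 5, 6}); total cost 3 + 4 = 7.
No covering selection has total cost below 7.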